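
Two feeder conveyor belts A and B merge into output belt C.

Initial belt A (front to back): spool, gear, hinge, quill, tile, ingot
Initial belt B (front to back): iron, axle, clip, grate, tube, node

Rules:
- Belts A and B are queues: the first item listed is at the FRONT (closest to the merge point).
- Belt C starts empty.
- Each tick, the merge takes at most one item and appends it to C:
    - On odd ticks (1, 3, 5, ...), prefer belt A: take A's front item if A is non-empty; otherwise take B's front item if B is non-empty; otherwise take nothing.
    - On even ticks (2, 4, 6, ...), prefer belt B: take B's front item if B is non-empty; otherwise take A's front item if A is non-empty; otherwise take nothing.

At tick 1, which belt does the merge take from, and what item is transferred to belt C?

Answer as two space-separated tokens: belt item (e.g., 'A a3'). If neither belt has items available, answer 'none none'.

Tick 1: prefer A, take spool from A; A=[gear,hinge,quill,tile,ingot] B=[iron,axle,clip,grate,tube,node] C=[spool]

Answer: A spool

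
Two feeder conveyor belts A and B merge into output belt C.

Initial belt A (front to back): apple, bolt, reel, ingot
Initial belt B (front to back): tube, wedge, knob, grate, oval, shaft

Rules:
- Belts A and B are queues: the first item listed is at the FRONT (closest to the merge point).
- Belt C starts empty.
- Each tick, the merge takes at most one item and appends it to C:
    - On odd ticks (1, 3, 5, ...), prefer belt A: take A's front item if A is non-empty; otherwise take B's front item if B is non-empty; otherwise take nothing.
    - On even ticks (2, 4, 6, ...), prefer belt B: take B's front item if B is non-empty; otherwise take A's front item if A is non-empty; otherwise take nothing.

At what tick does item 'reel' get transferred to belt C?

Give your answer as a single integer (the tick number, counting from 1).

Tick 1: prefer A, take apple from A; A=[bolt,reel,ingot] B=[tube,wedge,knob,grate,oval,shaft] C=[apple]
Tick 2: prefer B, take tube from B; A=[bolt,reel,ingot] B=[wedge,knob,grate,oval,shaft] C=[apple,tube]
Tick 3: prefer A, take bolt from A; A=[reel,ingot] B=[wedge,knob,grate,oval,shaft] C=[apple,tube,bolt]
Tick 4: prefer B, take wedge from B; A=[reel,ingot] B=[knob,grate,oval,shaft] C=[apple,tube,bolt,wedge]
Tick 5: prefer A, take reel from A; A=[ingot] B=[knob,grate,oval,shaft] C=[apple,tube,bolt,wedge,reel]

Answer: 5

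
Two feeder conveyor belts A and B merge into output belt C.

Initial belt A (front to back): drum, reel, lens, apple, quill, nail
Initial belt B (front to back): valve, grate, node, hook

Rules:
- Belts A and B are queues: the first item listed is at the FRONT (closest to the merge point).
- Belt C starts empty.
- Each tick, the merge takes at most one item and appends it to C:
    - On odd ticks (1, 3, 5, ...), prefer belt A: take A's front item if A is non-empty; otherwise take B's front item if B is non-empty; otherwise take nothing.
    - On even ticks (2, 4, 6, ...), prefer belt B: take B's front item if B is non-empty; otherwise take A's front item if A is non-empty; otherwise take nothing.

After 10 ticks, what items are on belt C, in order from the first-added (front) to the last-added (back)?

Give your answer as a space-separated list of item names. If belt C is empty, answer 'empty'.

Answer: drum valve reel grate lens node apple hook quill nail

Derivation:
Tick 1: prefer A, take drum from A; A=[reel,lens,apple,quill,nail] B=[valve,grate,node,hook] C=[drum]
Tick 2: prefer B, take valve from B; A=[reel,lens,apple,quill,nail] B=[grate,node,hook] C=[drum,valve]
Tick 3: prefer A, take reel from A; A=[lens,apple,quill,nail] B=[grate,node,hook] C=[drum,valve,reel]
Tick 4: prefer B, take grate from B; A=[lens,apple,quill,nail] B=[node,hook] C=[drum,valve,reel,grate]
Tick 5: prefer A, take lens from A; A=[apple,quill,nail] B=[node,hook] C=[drum,valve,reel,grate,lens]
Tick 6: prefer B, take node from B; A=[apple,quill,nail] B=[hook] C=[drum,valve,reel,grate,lens,node]
Tick 7: prefer A, take apple from A; A=[quill,nail] B=[hook] C=[drum,valve,reel,grate,lens,node,apple]
Tick 8: prefer B, take hook from B; A=[quill,nail] B=[-] C=[drum,valve,reel,grate,lens,node,apple,hook]
Tick 9: prefer A, take quill from A; A=[nail] B=[-] C=[drum,valve,reel,grate,lens,node,apple,hook,quill]
Tick 10: prefer B, take nail from A; A=[-] B=[-] C=[drum,valve,reel,grate,lens,node,apple,hook,quill,nail]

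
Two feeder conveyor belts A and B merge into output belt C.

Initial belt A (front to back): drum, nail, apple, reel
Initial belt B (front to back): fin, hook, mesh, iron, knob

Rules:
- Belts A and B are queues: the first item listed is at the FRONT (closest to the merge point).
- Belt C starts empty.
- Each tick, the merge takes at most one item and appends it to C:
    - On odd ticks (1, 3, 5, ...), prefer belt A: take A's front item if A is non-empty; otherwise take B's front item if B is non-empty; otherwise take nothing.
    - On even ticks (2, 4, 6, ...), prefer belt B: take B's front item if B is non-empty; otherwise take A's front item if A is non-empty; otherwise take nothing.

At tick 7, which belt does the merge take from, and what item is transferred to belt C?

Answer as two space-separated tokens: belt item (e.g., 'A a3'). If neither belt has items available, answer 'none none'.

Answer: A reel

Derivation:
Tick 1: prefer A, take drum from A; A=[nail,apple,reel] B=[fin,hook,mesh,iron,knob] C=[drum]
Tick 2: prefer B, take fin from B; A=[nail,apple,reel] B=[hook,mesh,iron,knob] C=[drum,fin]
Tick 3: prefer A, take nail from A; A=[apple,reel] B=[hook,mesh,iron,knob] C=[drum,fin,nail]
Tick 4: prefer B, take hook from B; A=[apple,reel] B=[mesh,iron,knob] C=[drum,fin,nail,hook]
Tick 5: prefer A, take apple from A; A=[reel] B=[mesh,iron,knob] C=[drum,fin,nail,hook,apple]
Tick 6: prefer B, take mesh from B; A=[reel] B=[iron,knob] C=[drum,fin,nail,hook,apple,mesh]
Tick 7: prefer A, take reel from A; A=[-] B=[iron,knob] C=[drum,fin,nail,hook,apple,mesh,reel]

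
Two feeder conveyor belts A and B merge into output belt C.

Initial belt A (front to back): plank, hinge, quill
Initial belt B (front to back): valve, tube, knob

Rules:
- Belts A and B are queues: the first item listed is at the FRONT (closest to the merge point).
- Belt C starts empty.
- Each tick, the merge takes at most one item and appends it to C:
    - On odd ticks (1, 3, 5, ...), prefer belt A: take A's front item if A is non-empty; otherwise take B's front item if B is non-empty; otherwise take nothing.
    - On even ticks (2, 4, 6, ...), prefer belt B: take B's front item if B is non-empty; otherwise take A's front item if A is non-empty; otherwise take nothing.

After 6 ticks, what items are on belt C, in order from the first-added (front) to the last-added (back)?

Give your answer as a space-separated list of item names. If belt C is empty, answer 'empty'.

Tick 1: prefer A, take plank from A; A=[hinge,quill] B=[valve,tube,knob] C=[plank]
Tick 2: prefer B, take valve from B; A=[hinge,quill] B=[tube,knob] C=[plank,valve]
Tick 3: prefer A, take hinge from A; A=[quill] B=[tube,knob] C=[plank,valve,hinge]
Tick 4: prefer B, take tube from B; A=[quill] B=[knob] C=[plank,valve,hinge,tube]
Tick 5: prefer A, take quill from A; A=[-] B=[knob] C=[plank,valve,hinge,tube,quill]
Tick 6: prefer B, take knob from B; A=[-] B=[-] C=[plank,valve,hinge,tube,quill,knob]

Answer: plank valve hinge tube quill knob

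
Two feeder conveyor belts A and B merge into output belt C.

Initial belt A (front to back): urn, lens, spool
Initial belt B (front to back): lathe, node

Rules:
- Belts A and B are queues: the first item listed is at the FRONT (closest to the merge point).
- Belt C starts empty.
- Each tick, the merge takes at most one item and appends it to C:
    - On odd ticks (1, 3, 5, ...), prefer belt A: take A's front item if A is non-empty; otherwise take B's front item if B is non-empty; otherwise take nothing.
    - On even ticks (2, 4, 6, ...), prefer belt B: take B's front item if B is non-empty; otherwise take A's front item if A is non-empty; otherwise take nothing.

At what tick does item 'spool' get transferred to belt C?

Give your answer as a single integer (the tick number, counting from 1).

Answer: 5

Derivation:
Tick 1: prefer A, take urn from A; A=[lens,spool] B=[lathe,node] C=[urn]
Tick 2: prefer B, take lathe from B; A=[lens,spool] B=[node] C=[urn,lathe]
Tick 3: prefer A, take lens from A; A=[spool] B=[node] C=[urn,lathe,lens]
Tick 4: prefer B, take node from B; A=[spool] B=[-] C=[urn,lathe,lens,node]
Tick 5: prefer A, take spool from A; A=[-] B=[-] C=[urn,lathe,lens,node,spool]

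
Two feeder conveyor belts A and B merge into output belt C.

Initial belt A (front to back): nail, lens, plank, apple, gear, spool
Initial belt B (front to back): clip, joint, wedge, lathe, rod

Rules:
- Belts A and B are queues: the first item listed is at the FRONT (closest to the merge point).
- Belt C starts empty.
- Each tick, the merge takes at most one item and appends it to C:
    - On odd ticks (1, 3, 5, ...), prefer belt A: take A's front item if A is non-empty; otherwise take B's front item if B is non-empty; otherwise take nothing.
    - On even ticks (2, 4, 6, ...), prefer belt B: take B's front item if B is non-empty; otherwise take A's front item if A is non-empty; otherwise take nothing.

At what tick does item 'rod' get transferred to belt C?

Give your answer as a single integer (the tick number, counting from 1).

Tick 1: prefer A, take nail from A; A=[lens,plank,apple,gear,spool] B=[clip,joint,wedge,lathe,rod] C=[nail]
Tick 2: prefer B, take clip from B; A=[lens,plank,apple,gear,spool] B=[joint,wedge,lathe,rod] C=[nail,clip]
Tick 3: prefer A, take lens from A; A=[plank,apple,gear,spool] B=[joint,wedge,lathe,rod] C=[nail,clip,lens]
Tick 4: prefer B, take joint from B; A=[plank,apple,gear,spool] B=[wedge,lathe,rod] C=[nail,clip,lens,joint]
Tick 5: prefer A, take plank from A; A=[apple,gear,spool] B=[wedge,lathe,rod] C=[nail,clip,lens,joint,plank]
Tick 6: prefer B, take wedge from B; A=[apple,gear,spool] B=[lathe,rod] C=[nail,clip,lens,joint,plank,wedge]
Tick 7: prefer A, take apple from A; A=[gear,spool] B=[lathe,rod] C=[nail,clip,lens,joint,plank,wedge,apple]
Tick 8: prefer B, take lathe from B; A=[gear,spool] B=[rod] C=[nail,clip,lens,joint,plank,wedge,apple,lathe]
Tick 9: prefer A, take gear from A; A=[spool] B=[rod] C=[nail,clip,lens,joint,plank,wedge,apple,lathe,gear]
Tick 10: prefer B, take rod from B; A=[spool] B=[-] C=[nail,clip,lens,joint,plank,wedge,apple,lathe,gear,rod]

Answer: 10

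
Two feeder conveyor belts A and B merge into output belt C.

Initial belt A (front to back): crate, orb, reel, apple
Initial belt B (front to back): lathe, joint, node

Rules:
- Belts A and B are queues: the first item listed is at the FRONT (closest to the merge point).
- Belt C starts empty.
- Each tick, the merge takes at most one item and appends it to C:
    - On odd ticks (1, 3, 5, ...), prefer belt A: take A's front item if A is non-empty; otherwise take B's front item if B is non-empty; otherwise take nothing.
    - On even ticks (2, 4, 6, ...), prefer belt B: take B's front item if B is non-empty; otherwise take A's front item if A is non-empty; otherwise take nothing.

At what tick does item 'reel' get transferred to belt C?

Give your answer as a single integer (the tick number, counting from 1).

Tick 1: prefer A, take crate from A; A=[orb,reel,apple] B=[lathe,joint,node] C=[crate]
Tick 2: prefer B, take lathe from B; A=[orb,reel,apple] B=[joint,node] C=[crate,lathe]
Tick 3: prefer A, take orb from A; A=[reel,apple] B=[joint,node] C=[crate,lathe,orb]
Tick 4: prefer B, take joint from B; A=[reel,apple] B=[node] C=[crate,lathe,orb,joint]
Tick 5: prefer A, take reel from A; A=[apple] B=[node] C=[crate,lathe,orb,joint,reel]

Answer: 5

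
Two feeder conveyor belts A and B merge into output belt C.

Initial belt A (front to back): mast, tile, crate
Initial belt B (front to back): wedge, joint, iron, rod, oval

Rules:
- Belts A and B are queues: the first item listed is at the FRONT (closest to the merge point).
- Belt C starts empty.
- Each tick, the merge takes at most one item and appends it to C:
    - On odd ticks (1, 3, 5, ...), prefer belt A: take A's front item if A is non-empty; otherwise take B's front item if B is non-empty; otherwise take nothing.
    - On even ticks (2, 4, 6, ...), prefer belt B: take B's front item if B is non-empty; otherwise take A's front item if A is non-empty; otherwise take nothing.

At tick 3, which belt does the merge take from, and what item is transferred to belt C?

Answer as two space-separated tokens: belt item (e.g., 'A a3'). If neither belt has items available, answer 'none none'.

Tick 1: prefer A, take mast from A; A=[tile,crate] B=[wedge,joint,iron,rod,oval] C=[mast]
Tick 2: prefer B, take wedge from B; A=[tile,crate] B=[joint,iron,rod,oval] C=[mast,wedge]
Tick 3: prefer A, take tile from A; A=[crate] B=[joint,iron,rod,oval] C=[mast,wedge,tile]

Answer: A tile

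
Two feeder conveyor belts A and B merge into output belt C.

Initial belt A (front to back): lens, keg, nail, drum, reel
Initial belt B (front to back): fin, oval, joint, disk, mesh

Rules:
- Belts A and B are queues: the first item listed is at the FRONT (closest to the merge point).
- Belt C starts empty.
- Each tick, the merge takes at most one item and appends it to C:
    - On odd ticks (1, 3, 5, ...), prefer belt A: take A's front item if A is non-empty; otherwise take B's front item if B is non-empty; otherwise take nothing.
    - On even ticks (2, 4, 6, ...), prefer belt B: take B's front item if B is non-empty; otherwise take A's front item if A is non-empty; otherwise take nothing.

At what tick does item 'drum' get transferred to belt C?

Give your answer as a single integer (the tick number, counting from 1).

Answer: 7

Derivation:
Tick 1: prefer A, take lens from A; A=[keg,nail,drum,reel] B=[fin,oval,joint,disk,mesh] C=[lens]
Tick 2: prefer B, take fin from B; A=[keg,nail,drum,reel] B=[oval,joint,disk,mesh] C=[lens,fin]
Tick 3: prefer A, take keg from A; A=[nail,drum,reel] B=[oval,joint,disk,mesh] C=[lens,fin,keg]
Tick 4: prefer B, take oval from B; A=[nail,drum,reel] B=[joint,disk,mesh] C=[lens,fin,keg,oval]
Tick 5: prefer A, take nail from A; A=[drum,reel] B=[joint,disk,mesh] C=[lens,fin,keg,oval,nail]
Tick 6: prefer B, take joint from B; A=[drum,reel] B=[disk,mesh] C=[lens,fin,keg,oval,nail,joint]
Tick 7: prefer A, take drum from A; A=[reel] B=[disk,mesh] C=[lens,fin,keg,oval,nail,joint,drum]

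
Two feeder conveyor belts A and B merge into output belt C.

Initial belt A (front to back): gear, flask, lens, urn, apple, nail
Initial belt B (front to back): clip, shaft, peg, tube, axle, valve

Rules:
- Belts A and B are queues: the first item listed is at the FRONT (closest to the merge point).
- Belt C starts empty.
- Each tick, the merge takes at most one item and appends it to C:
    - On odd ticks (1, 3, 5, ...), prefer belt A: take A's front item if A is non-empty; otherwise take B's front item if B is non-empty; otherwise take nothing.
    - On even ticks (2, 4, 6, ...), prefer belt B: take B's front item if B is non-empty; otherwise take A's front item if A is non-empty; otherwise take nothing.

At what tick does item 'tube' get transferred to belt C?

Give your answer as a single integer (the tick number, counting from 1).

Answer: 8

Derivation:
Tick 1: prefer A, take gear from A; A=[flask,lens,urn,apple,nail] B=[clip,shaft,peg,tube,axle,valve] C=[gear]
Tick 2: prefer B, take clip from B; A=[flask,lens,urn,apple,nail] B=[shaft,peg,tube,axle,valve] C=[gear,clip]
Tick 3: prefer A, take flask from A; A=[lens,urn,apple,nail] B=[shaft,peg,tube,axle,valve] C=[gear,clip,flask]
Tick 4: prefer B, take shaft from B; A=[lens,urn,apple,nail] B=[peg,tube,axle,valve] C=[gear,clip,flask,shaft]
Tick 5: prefer A, take lens from A; A=[urn,apple,nail] B=[peg,tube,axle,valve] C=[gear,clip,flask,shaft,lens]
Tick 6: prefer B, take peg from B; A=[urn,apple,nail] B=[tube,axle,valve] C=[gear,clip,flask,shaft,lens,peg]
Tick 7: prefer A, take urn from A; A=[apple,nail] B=[tube,axle,valve] C=[gear,clip,flask,shaft,lens,peg,urn]
Tick 8: prefer B, take tube from B; A=[apple,nail] B=[axle,valve] C=[gear,clip,flask,shaft,lens,peg,urn,tube]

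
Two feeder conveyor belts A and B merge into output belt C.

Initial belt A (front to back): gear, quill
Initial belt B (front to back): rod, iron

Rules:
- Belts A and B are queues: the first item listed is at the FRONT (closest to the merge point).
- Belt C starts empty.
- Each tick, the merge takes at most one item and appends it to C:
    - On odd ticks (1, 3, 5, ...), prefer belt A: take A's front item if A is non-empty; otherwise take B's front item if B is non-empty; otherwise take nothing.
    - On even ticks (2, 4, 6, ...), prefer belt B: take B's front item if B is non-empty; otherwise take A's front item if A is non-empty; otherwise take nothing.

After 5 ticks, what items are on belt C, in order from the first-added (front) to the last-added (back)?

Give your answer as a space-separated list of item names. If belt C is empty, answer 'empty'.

Answer: gear rod quill iron

Derivation:
Tick 1: prefer A, take gear from A; A=[quill] B=[rod,iron] C=[gear]
Tick 2: prefer B, take rod from B; A=[quill] B=[iron] C=[gear,rod]
Tick 3: prefer A, take quill from A; A=[-] B=[iron] C=[gear,rod,quill]
Tick 4: prefer B, take iron from B; A=[-] B=[-] C=[gear,rod,quill,iron]
Tick 5: prefer A, both empty, nothing taken; A=[-] B=[-] C=[gear,rod,quill,iron]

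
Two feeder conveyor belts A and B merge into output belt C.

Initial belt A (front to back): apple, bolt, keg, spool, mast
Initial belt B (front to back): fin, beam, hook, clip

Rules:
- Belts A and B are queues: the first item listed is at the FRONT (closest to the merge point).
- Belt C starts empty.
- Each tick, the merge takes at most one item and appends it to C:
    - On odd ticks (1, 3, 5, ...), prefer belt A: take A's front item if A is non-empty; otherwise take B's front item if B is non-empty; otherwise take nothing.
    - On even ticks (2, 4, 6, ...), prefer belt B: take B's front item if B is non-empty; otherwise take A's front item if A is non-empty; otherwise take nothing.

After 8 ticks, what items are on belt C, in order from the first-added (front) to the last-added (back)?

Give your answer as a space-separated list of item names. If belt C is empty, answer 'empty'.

Answer: apple fin bolt beam keg hook spool clip

Derivation:
Tick 1: prefer A, take apple from A; A=[bolt,keg,spool,mast] B=[fin,beam,hook,clip] C=[apple]
Tick 2: prefer B, take fin from B; A=[bolt,keg,spool,mast] B=[beam,hook,clip] C=[apple,fin]
Tick 3: prefer A, take bolt from A; A=[keg,spool,mast] B=[beam,hook,clip] C=[apple,fin,bolt]
Tick 4: prefer B, take beam from B; A=[keg,spool,mast] B=[hook,clip] C=[apple,fin,bolt,beam]
Tick 5: prefer A, take keg from A; A=[spool,mast] B=[hook,clip] C=[apple,fin,bolt,beam,keg]
Tick 6: prefer B, take hook from B; A=[spool,mast] B=[clip] C=[apple,fin,bolt,beam,keg,hook]
Tick 7: prefer A, take spool from A; A=[mast] B=[clip] C=[apple,fin,bolt,beam,keg,hook,spool]
Tick 8: prefer B, take clip from B; A=[mast] B=[-] C=[apple,fin,bolt,beam,keg,hook,spool,clip]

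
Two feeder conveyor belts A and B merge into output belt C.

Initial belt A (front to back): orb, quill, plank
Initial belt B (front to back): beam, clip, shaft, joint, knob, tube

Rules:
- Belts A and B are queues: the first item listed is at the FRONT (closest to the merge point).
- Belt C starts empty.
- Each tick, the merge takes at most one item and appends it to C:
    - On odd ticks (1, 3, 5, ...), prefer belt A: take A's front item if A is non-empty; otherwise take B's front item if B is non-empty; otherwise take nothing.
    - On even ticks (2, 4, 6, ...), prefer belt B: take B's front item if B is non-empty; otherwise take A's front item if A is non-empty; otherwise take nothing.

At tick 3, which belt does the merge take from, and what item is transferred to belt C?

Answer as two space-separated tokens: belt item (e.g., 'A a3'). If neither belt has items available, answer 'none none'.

Answer: A quill

Derivation:
Tick 1: prefer A, take orb from A; A=[quill,plank] B=[beam,clip,shaft,joint,knob,tube] C=[orb]
Tick 2: prefer B, take beam from B; A=[quill,plank] B=[clip,shaft,joint,knob,tube] C=[orb,beam]
Tick 3: prefer A, take quill from A; A=[plank] B=[clip,shaft,joint,knob,tube] C=[orb,beam,quill]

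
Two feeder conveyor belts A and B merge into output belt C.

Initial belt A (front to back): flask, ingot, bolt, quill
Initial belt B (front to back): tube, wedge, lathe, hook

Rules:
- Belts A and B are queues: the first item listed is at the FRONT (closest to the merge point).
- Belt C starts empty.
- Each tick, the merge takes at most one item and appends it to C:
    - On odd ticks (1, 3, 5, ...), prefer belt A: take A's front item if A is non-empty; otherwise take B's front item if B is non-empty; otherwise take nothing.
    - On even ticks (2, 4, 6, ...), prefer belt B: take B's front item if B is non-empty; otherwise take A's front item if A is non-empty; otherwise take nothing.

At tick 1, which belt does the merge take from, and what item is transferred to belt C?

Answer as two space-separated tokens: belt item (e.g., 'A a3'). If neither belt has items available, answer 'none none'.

Tick 1: prefer A, take flask from A; A=[ingot,bolt,quill] B=[tube,wedge,lathe,hook] C=[flask]

Answer: A flask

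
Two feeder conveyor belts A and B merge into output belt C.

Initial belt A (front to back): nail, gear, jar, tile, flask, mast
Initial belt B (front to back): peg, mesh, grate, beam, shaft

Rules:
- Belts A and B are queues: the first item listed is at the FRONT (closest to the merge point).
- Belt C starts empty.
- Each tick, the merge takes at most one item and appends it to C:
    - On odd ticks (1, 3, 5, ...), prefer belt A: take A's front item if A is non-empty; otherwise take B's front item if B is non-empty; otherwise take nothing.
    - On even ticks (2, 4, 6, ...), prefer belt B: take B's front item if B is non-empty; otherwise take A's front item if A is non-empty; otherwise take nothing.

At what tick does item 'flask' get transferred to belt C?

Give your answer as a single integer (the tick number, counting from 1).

Answer: 9

Derivation:
Tick 1: prefer A, take nail from A; A=[gear,jar,tile,flask,mast] B=[peg,mesh,grate,beam,shaft] C=[nail]
Tick 2: prefer B, take peg from B; A=[gear,jar,tile,flask,mast] B=[mesh,grate,beam,shaft] C=[nail,peg]
Tick 3: prefer A, take gear from A; A=[jar,tile,flask,mast] B=[mesh,grate,beam,shaft] C=[nail,peg,gear]
Tick 4: prefer B, take mesh from B; A=[jar,tile,flask,mast] B=[grate,beam,shaft] C=[nail,peg,gear,mesh]
Tick 5: prefer A, take jar from A; A=[tile,flask,mast] B=[grate,beam,shaft] C=[nail,peg,gear,mesh,jar]
Tick 6: prefer B, take grate from B; A=[tile,flask,mast] B=[beam,shaft] C=[nail,peg,gear,mesh,jar,grate]
Tick 7: prefer A, take tile from A; A=[flask,mast] B=[beam,shaft] C=[nail,peg,gear,mesh,jar,grate,tile]
Tick 8: prefer B, take beam from B; A=[flask,mast] B=[shaft] C=[nail,peg,gear,mesh,jar,grate,tile,beam]
Tick 9: prefer A, take flask from A; A=[mast] B=[shaft] C=[nail,peg,gear,mesh,jar,grate,tile,beam,flask]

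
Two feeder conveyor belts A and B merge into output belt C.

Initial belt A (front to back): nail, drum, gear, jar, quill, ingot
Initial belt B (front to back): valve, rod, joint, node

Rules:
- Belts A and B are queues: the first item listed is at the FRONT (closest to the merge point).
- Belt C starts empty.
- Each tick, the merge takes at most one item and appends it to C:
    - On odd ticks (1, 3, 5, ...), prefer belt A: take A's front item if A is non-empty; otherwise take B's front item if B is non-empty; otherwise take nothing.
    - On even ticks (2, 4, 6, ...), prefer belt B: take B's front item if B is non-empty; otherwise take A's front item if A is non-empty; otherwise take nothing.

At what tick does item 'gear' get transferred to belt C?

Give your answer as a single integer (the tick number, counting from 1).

Answer: 5

Derivation:
Tick 1: prefer A, take nail from A; A=[drum,gear,jar,quill,ingot] B=[valve,rod,joint,node] C=[nail]
Tick 2: prefer B, take valve from B; A=[drum,gear,jar,quill,ingot] B=[rod,joint,node] C=[nail,valve]
Tick 3: prefer A, take drum from A; A=[gear,jar,quill,ingot] B=[rod,joint,node] C=[nail,valve,drum]
Tick 4: prefer B, take rod from B; A=[gear,jar,quill,ingot] B=[joint,node] C=[nail,valve,drum,rod]
Tick 5: prefer A, take gear from A; A=[jar,quill,ingot] B=[joint,node] C=[nail,valve,drum,rod,gear]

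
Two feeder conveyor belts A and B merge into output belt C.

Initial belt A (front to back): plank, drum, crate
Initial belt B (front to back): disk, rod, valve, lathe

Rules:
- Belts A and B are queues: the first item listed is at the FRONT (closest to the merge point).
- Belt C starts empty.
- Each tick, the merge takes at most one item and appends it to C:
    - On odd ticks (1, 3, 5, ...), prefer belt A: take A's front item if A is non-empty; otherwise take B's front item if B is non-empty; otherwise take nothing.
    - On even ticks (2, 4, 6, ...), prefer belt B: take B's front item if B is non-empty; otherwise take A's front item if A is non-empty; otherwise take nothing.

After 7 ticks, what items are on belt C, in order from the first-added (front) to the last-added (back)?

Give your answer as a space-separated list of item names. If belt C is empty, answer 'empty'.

Tick 1: prefer A, take plank from A; A=[drum,crate] B=[disk,rod,valve,lathe] C=[plank]
Tick 2: prefer B, take disk from B; A=[drum,crate] B=[rod,valve,lathe] C=[plank,disk]
Tick 3: prefer A, take drum from A; A=[crate] B=[rod,valve,lathe] C=[plank,disk,drum]
Tick 4: prefer B, take rod from B; A=[crate] B=[valve,lathe] C=[plank,disk,drum,rod]
Tick 5: prefer A, take crate from A; A=[-] B=[valve,lathe] C=[plank,disk,drum,rod,crate]
Tick 6: prefer B, take valve from B; A=[-] B=[lathe] C=[plank,disk,drum,rod,crate,valve]
Tick 7: prefer A, take lathe from B; A=[-] B=[-] C=[plank,disk,drum,rod,crate,valve,lathe]

Answer: plank disk drum rod crate valve lathe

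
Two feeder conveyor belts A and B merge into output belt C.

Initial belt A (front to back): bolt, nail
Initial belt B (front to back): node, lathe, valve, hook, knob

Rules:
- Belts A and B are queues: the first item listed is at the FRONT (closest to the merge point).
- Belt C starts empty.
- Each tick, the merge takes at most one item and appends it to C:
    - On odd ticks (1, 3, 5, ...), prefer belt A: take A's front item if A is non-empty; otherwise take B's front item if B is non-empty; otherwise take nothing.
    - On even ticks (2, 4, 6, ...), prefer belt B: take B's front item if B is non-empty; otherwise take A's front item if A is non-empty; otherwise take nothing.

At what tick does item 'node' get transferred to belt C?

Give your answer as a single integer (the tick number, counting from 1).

Tick 1: prefer A, take bolt from A; A=[nail] B=[node,lathe,valve,hook,knob] C=[bolt]
Tick 2: prefer B, take node from B; A=[nail] B=[lathe,valve,hook,knob] C=[bolt,node]

Answer: 2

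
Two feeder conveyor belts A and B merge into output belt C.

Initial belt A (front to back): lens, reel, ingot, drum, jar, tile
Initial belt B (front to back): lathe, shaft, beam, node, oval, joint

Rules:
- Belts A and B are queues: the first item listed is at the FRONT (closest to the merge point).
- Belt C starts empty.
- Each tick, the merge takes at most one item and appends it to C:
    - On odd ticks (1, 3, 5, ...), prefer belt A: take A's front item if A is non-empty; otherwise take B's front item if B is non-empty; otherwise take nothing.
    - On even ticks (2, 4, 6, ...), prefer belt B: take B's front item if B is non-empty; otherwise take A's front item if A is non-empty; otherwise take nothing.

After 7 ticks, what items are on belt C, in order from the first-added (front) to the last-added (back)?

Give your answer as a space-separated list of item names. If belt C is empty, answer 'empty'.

Tick 1: prefer A, take lens from A; A=[reel,ingot,drum,jar,tile] B=[lathe,shaft,beam,node,oval,joint] C=[lens]
Tick 2: prefer B, take lathe from B; A=[reel,ingot,drum,jar,tile] B=[shaft,beam,node,oval,joint] C=[lens,lathe]
Tick 3: prefer A, take reel from A; A=[ingot,drum,jar,tile] B=[shaft,beam,node,oval,joint] C=[lens,lathe,reel]
Tick 4: prefer B, take shaft from B; A=[ingot,drum,jar,tile] B=[beam,node,oval,joint] C=[lens,lathe,reel,shaft]
Tick 5: prefer A, take ingot from A; A=[drum,jar,tile] B=[beam,node,oval,joint] C=[lens,lathe,reel,shaft,ingot]
Tick 6: prefer B, take beam from B; A=[drum,jar,tile] B=[node,oval,joint] C=[lens,lathe,reel,shaft,ingot,beam]
Tick 7: prefer A, take drum from A; A=[jar,tile] B=[node,oval,joint] C=[lens,lathe,reel,shaft,ingot,beam,drum]

Answer: lens lathe reel shaft ingot beam drum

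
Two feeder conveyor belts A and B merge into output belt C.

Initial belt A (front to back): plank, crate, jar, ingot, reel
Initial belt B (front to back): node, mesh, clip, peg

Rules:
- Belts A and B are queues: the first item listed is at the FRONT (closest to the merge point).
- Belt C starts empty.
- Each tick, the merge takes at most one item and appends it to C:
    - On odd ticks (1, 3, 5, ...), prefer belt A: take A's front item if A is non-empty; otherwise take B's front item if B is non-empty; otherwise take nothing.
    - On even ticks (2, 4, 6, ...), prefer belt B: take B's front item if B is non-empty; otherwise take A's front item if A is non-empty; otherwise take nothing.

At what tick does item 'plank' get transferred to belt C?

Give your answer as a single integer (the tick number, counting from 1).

Tick 1: prefer A, take plank from A; A=[crate,jar,ingot,reel] B=[node,mesh,clip,peg] C=[plank]

Answer: 1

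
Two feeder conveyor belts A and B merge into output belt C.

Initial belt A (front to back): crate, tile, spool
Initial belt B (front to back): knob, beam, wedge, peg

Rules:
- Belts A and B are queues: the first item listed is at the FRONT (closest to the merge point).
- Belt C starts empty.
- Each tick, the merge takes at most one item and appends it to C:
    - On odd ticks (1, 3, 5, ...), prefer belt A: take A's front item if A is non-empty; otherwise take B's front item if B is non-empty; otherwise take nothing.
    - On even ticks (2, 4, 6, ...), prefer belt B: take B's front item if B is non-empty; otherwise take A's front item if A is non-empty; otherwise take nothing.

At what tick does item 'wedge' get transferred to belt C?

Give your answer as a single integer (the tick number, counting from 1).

Answer: 6

Derivation:
Tick 1: prefer A, take crate from A; A=[tile,spool] B=[knob,beam,wedge,peg] C=[crate]
Tick 2: prefer B, take knob from B; A=[tile,spool] B=[beam,wedge,peg] C=[crate,knob]
Tick 3: prefer A, take tile from A; A=[spool] B=[beam,wedge,peg] C=[crate,knob,tile]
Tick 4: prefer B, take beam from B; A=[spool] B=[wedge,peg] C=[crate,knob,tile,beam]
Tick 5: prefer A, take spool from A; A=[-] B=[wedge,peg] C=[crate,knob,tile,beam,spool]
Tick 6: prefer B, take wedge from B; A=[-] B=[peg] C=[crate,knob,tile,beam,spool,wedge]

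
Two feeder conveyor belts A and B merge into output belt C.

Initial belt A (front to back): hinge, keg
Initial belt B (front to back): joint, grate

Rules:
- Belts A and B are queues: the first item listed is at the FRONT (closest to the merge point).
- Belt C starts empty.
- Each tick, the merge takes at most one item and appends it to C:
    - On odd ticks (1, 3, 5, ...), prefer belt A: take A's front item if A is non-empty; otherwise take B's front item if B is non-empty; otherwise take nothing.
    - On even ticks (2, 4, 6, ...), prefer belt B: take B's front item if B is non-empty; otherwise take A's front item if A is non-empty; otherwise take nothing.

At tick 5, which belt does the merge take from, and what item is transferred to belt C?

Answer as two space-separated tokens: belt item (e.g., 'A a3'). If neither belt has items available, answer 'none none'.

Tick 1: prefer A, take hinge from A; A=[keg] B=[joint,grate] C=[hinge]
Tick 2: prefer B, take joint from B; A=[keg] B=[grate] C=[hinge,joint]
Tick 3: prefer A, take keg from A; A=[-] B=[grate] C=[hinge,joint,keg]
Tick 4: prefer B, take grate from B; A=[-] B=[-] C=[hinge,joint,keg,grate]
Tick 5: prefer A, both empty, nothing taken; A=[-] B=[-] C=[hinge,joint,keg,grate]

Answer: none none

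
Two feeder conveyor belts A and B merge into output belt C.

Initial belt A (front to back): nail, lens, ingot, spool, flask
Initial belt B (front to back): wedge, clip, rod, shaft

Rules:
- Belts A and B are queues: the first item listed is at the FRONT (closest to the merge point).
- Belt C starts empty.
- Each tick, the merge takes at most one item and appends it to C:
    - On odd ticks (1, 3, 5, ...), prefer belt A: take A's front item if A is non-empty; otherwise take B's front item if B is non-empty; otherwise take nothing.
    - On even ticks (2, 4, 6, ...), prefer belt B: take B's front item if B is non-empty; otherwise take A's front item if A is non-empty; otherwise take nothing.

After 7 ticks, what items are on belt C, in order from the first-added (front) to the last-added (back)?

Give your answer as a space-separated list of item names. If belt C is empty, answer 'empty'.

Tick 1: prefer A, take nail from A; A=[lens,ingot,spool,flask] B=[wedge,clip,rod,shaft] C=[nail]
Tick 2: prefer B, take wedge from B; A=[lens,ingot,spool,flask] B=[clip,rod,shaft] C=[nail,wedge]
Tick 3: prefer A, take lens from A; A=[ingot,spool,flask] B=[clip,rod,shaft] C=[nail,wedge,lens]
Tick 4: prefer B, take clip from B; A=[ingot,spool,flask] B=[rod,shaft] C=[nail,wedge,lens,clip]
Tick 5: prefer A, take ingot from A; A=[spool,flask] B=[rod,shaft] C=[nail,wedge,lens,clip,ingot]
Tick 6: prefer B, take rod from B; A=[spool,flask] B=[shaft] C=[nail,wedge,lens,clip,ingot,rod]
Tick 7: prefer A, take spool from A; A=[flask] B=[shaft] C=[nail,wedge,lens,clip,ingot,rod,spool]

Answer: nail wedge lens clip ingot rod spool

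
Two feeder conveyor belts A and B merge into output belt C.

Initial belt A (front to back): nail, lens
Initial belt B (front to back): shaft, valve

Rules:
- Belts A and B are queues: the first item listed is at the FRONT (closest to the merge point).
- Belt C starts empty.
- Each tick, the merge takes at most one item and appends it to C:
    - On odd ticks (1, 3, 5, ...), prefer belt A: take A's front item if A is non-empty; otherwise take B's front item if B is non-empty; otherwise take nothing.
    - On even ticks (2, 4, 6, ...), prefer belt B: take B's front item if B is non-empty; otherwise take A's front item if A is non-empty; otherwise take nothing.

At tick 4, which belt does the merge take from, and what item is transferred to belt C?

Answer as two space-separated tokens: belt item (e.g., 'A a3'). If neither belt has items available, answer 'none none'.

Tick 1: prefer A, take nail from A; A=[lens] B=[shaft,valve] C=[nail]
Tick 2: prefer B, take shaft from B; A=[lens] B=[valve] C=[nail,shaft]
Tick 3: prefer A, take lens from A; A=[-] B=[valve] C=[nail,shaft,lens]
Tick 4: prefer B, take valve from B; A=[-] B=[-] C=[nail,shaft,lens,valve]

Answer: B valve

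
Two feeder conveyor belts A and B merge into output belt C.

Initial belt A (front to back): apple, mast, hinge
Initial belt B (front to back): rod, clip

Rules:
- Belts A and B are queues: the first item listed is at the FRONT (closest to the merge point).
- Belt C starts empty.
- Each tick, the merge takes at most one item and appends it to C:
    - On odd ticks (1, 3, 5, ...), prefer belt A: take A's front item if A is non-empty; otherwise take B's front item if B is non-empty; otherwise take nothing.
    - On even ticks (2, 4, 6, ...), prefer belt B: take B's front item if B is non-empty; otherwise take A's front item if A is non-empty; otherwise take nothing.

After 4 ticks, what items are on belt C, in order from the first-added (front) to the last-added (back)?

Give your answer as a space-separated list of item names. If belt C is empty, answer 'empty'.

Tick 1: prefer A, take apple from A; A=[mast,hinge] B=[rod,clip] C=[apple]
Tick 2: prefer B, take rod from B; A=[mast,hinge] B=[clip] C=[apple,rod]
Tick 3: prefer A, take mast from A; A=[hinge] B=[clip] C=[apple,rod,mast]
Tick 4: prefer B, take clip from B; A=[hinge] B=[-] C=[apple,rod,mast,clip]

Answer: apple rod mast clip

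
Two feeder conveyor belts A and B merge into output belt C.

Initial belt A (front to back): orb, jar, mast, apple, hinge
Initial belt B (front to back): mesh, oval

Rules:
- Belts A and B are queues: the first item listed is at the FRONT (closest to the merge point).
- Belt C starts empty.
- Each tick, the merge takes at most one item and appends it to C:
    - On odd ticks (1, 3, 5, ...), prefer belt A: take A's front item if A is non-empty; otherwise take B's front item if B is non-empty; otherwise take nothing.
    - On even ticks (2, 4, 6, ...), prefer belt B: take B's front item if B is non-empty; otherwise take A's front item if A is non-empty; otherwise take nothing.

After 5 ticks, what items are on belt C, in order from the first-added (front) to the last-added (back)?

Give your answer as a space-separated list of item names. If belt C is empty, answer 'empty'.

Tick 1: prefer A, take orb from A; A=[jar,mast,apple,hinge] B=[mesh,oval] C=[orb]
Tick 2: prefer B, take mesh from B; A=[jar,mast,apple,hinge] B=[oval] C=[orb,mesh]
Tick 3: prefer A, take jar from A; A=[mast,apple,hinge] B=[oval] C=[orb,mesh,jar]
Tick 4: prefer B, take oval from B; A=[mast,apple,hinge] B=[-] C=[orb,mesh,jar,oval]
Tick 5: prefer A, take mast from A; A=[apple,hinge] B=[-] C=[orb,mesh,jar,oval,mast]

Answer: orb mesh jar oval mast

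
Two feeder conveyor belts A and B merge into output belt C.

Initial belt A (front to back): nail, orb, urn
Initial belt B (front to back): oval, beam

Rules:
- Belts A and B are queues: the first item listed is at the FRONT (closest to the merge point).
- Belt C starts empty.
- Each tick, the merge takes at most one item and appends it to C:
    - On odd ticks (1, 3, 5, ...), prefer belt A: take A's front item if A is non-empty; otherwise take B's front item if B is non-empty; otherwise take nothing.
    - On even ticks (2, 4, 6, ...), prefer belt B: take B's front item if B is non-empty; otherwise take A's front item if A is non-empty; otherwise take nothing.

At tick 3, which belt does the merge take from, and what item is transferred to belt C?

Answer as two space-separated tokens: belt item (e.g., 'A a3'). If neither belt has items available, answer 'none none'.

Tick 1: prefer A, take nail from A; A=[orb,urn] B=[oval,beam] C=[nail]
Tick 2: prefer B, take oval from B; A=[orb,urn] B=[beam] C=[nail,oval]
Tick 3: prefer A, take orb from A; A=[urn] B=[beam] C=[nail,oval,orb]

Answer: A orb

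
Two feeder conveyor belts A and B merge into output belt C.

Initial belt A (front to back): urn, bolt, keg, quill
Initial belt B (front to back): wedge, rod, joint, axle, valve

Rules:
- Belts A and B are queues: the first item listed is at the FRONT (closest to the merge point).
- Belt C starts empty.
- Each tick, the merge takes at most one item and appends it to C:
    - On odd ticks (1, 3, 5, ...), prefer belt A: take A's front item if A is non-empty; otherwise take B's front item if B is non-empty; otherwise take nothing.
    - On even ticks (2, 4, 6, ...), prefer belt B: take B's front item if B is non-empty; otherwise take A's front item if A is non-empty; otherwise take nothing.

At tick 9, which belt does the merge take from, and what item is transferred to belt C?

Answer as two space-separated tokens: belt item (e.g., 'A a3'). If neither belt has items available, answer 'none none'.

Answer: B valve

Derivation:
Tick 1: prefer A, take urn from A; A=[bolt,keg,quill] B=[wedge,rod,joint,axle,valve] C=[urn]
Tick 2: prefer B, take wedge from B; A=[bolt,keg,quill] B=[rod,joint,axle,valve] C=[urn,wedge]
Tick 3: prefer A, take bolt from A; A=[keg,quill] B=[rod,joint,axle,valve] C=[urn,wedge,bolt]
Tick 4: prefer B, take rod from B; A=[keg,quill] B=[joint,axle,valve] C=[urn,wedge,bolt,rod]
Tick 5: prefer A, take keg from A; A=[quill] B=[joint,axle,valve] C=[urn,wedge,bolt,rod,keg]
Tick 6: prefer B, take joint from B; A=[quill] B=[axle,valve] C=[urn,wedge,bolt,rod,keg,joint]
Tick 7: prefer A, take quill from A; A=[-] B=[axle,valve] C=[urn,wedge,bolt,rod,keg,joint,quill]
Tick 8: prefer B, take axle from B; A=[-] B=[valve] C=[urn,wedge,bolt,rod,keg,joint,quill,axle]
Tick 9: prefer A, take valve from B; A=[-] B=[-] C=[urn,wedge,bolt,rod,keg,joint,quill,axle,valve]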